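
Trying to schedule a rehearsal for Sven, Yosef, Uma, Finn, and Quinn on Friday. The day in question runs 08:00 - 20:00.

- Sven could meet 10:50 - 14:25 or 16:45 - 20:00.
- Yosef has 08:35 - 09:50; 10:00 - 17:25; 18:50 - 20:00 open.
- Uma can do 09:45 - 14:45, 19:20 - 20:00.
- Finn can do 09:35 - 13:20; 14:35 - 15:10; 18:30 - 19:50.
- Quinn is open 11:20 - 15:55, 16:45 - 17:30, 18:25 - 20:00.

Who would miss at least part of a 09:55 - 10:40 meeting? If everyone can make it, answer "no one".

Quinn, Sven, Yosef

Sven: not fully free for 09:55-10:40. Yosef: not fully free for 09:55-10:40. Uma: free for 09:55-10:40. Finn: free for 09:55-10:40. Quinn: not fully free for 09:55-10:40.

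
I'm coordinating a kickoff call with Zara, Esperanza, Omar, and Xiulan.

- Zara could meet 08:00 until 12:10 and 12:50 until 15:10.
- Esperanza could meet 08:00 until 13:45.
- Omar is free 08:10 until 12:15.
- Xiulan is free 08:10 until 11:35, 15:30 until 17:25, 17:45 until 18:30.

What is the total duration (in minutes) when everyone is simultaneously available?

205

Zara ∩ Esperanza: 08:00-12:10, 12:50-13:45.
Zara ∩ Esperanza ∩ Omar: 08:10-12:10.
Zara ∩ Esperanza ∩ Omar ∩ Xiulan: 08:10-11:35.
So the common availability across everyone is 08:10-11:35.
That's a single block of 205 minutes.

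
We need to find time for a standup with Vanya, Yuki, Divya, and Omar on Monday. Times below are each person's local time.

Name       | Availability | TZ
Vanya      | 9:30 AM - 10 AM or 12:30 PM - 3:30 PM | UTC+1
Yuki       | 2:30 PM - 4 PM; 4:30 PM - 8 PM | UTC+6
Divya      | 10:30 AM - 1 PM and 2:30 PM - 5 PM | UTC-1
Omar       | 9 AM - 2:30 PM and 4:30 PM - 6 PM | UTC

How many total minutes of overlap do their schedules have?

Vanya in UTC: 08:30-09:00, 11:30-14:30 (subtract 1h to convert from UTC+1).
Yuki in UTC: 08:30-10:00, 10:30-14:00 (subtract 6h to convert from UTC+6).
Divya in UTC: 11:30-14:00, 15:30-18:00 (add 1h to convert from UTC-1).
Omar in UTC: 09:00-14:30, 16:30-18:00.
Vanya ∩ Yuki: 08:30-09:00, 11:30-14:00.
Vanya ∩ Yuki ∩ Divya: 11:30-14:00.
Vanya ∩ Yuki ∩ Divya ∩ Omar: 11:30-14:00.
That's a single block of 150 minutes.

150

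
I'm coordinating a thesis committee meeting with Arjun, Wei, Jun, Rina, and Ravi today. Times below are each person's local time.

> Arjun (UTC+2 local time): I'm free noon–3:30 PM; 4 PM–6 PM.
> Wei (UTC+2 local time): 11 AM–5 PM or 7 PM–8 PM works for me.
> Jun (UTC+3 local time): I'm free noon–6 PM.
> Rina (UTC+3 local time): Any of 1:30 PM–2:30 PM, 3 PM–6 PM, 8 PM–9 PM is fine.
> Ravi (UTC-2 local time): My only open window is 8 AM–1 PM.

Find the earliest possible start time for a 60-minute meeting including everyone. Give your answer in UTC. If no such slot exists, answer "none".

10:30

Arjun in UTC: 10:00-13:30, 14:00-16:00 (subtract 2h to convert from UTC+2).
Wei in UTC: 09:00-15:00, 17:00-18:00 (subtract 2h to convert from UTC+2).
Jun in UTC: 09:00-15:00 (subtract 3h to convert from UTC+3).
Rina in UTC: 10:30-11:30, 12:00-15:00, 17:00-18:00 (subtract 3h to convert from UTC+3).
Ravi in UTC: 10:00-15:00 (add 2h to convert from UTC-2).
Arjun ∩ Wei: 10:00-13:30, 14:00-15:00.
Arjun ∩ Wei ∩ Jun: 10:00-13:30, 14:00-15:00.
Arjun ∩ Wei ∩ Jun ∩ Rina: 10:30-11:30, 12:00-13:30, 14:00-15:00.
Arjun ∩ Wei ∩ Jun ∩ Rina ∩ Ravi: 10:30-11:30, 12:00-13:30, 14:00-15:00.
Those are the intersection windows.
The first common window of at least 60 minutes is 10:30-11:30, so the earliest start is 10:30.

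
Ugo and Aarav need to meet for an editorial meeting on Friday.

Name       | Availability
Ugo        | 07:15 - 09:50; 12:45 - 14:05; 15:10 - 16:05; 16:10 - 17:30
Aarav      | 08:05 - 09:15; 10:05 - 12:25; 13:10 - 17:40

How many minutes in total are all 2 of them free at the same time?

260

Ugo ∩ Aarav: 08:05-09:15, 13:10-14:05, 15:10-16:05, 16:10-17:30.
Those are the intersection windows.
Summing the common windows: 70 + 55 + 55 + 80 = 260 minutes.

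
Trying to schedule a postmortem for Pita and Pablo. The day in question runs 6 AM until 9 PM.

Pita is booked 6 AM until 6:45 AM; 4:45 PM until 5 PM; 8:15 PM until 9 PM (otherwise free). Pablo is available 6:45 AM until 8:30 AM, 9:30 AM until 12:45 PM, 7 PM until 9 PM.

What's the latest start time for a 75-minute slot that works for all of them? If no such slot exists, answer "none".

Pita free: 06:45-16:45, 17:00-20:15 (invert busy blocks within the working day).
Pablo free: 06:45-08:30, 09:30-12:45, 19:00-21:00.
Pita ∩ Pablo: 06:45-08:30, 09:30-12:45, 19:00-20:15.
So the common availability across everyone is 06:45-08:30, 09:30-12:45, 19:00-20:15.
The last common window of at least 75 minutes is 19:00-20:15; a 75-minute meeting can start as late as 19:00 and still end by 20:15.

19:00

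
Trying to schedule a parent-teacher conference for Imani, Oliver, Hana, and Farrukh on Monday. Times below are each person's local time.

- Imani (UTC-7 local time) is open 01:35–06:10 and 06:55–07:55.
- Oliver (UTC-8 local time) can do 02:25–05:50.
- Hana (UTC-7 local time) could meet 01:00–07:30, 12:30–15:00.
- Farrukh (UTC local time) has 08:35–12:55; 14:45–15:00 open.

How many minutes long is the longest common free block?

150

Imani in UTC: 08:35-13:10, 13:55-14:55 (add 7h to convert from UTC-7).
Oliver in UTC: 10:25-13:50 (add 8h to convert from UTC-8).
Hana in UTC: 08:00-14:30, 19:30-22:00 (add 7h to convert from UTC-7).
Farrukh in UTC: 08:35-12:55, 14:45-15:00.
Imani ∩ Oliver: 10:25-13:10.
Imani ∩ Oliver ∩ Hana: 10:25-13:10.
Imani ∩ Oliver ∩ Hana ∩ Farrukh: 10:25-12:55.
So the common availability across everyone is 10:25-12:55.
The longest is 10:25-12:55 at 150 minutes.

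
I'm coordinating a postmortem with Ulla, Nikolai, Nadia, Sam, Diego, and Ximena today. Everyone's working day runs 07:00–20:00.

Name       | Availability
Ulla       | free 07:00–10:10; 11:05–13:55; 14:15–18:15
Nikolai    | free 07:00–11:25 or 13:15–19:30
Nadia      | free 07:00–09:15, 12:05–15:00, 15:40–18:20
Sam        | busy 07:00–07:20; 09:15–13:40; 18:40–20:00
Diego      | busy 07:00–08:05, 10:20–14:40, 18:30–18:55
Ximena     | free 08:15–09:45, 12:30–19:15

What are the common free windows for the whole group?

Ulla free: 07:00-10:10, 11:05-13:55, 14:15-18:15.
Nikolai free: 07:00-11:25, 13:15-19:30.
Nadia free: 07:00-09:15, 12:05-15:00, 15:40-18:20.
Sam free: 07:20-09:15, 13:40-18:40 (invert busy blocks within the working day).
Diego free: 08:05-10:20, 14:40-18:30, 18:55-20:00 (invert busy blocks within the working day).
Ximena free: 08:15-09:45, 12:30-19:15.
Ulla ∩ Nikolai: 07:00-10:10, 11:05-11:25, 13:15-13:55, 14:15-18:15.
Ulla ∩ Nikolai ∩ Nadia: 07:00-09:15, 13:15-13:55, 14:15-15:00, 15:40-18:15.
Ulla ∩ Nikolai ∩ Nadia ∩ Sam: 07:20-09:15, 13:40-13:55, 14:15-15:00, 15:40-18:15.
Ulla ∩ Nikolai ∩ Nadia ∩ Sam ∩ Diego: 08:05-09:15, 14:40-15:00, 15:40-18:15.
Ulla ∩ Nikolai ∩ Nadia ∩ Sam ∩ Diego ∩ Ximena: 08:15-09:15, 14:40-15:00, 15:40-18:15.

08:15-09:15, 14:40-15:00, 15:40-18:15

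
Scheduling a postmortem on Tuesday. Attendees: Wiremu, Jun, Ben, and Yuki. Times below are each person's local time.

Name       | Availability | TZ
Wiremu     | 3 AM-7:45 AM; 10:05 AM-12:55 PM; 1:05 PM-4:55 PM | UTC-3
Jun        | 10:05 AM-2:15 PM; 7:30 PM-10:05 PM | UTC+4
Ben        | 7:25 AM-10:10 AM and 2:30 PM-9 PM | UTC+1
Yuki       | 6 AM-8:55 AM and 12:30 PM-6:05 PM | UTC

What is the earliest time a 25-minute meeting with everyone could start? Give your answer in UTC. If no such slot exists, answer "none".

Wiremu in UTC: 06:00-10:45, 13:05-15:55, 16:05-19:55 (add 3h to convert from UTC-3).
Jun in UTC: 06:05-10:15, 15:30-18:05 (subtract 4h to convert from UTC+4).
Ben in UTC: 06:25-09:10, 13:30-20:00 (subtract 1h to convert from UTC+1).
Yuki in UTC: 06:00-08:55, 12:30-18:05.
Wiremu ∩ Jun: 06:05-10:15, 15:30-15:55, 16:05-18:05.
Wiremu ∩ Jun ∩ Ben: 06:25-09:10, 15:30-15:55, 16:05-18:05.
Wiremu ∩ Jun ∩ Ben ∩ Yuki: 06:25-08:55, 15:30-15:55, 16:05-18:05.
The first common window of at least 25 minutes is 06:25-08:55, so the earliest start is 06:25.

06:25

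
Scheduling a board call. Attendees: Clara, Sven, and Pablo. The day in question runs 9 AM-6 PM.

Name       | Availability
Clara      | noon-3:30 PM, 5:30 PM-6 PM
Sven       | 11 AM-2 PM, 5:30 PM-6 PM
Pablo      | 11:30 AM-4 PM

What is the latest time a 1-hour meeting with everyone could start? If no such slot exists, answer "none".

Clara ∩ Sven: 12:00-14:00, 17:30-18:00.
Clara ∩ Sven ∩ Pablo: 12:00-14:00.
The last common window of at least 60 minutes is 12:00-14:00; a 60-minute meeting can start as late as 13:00 and still end by 14:00.

13:00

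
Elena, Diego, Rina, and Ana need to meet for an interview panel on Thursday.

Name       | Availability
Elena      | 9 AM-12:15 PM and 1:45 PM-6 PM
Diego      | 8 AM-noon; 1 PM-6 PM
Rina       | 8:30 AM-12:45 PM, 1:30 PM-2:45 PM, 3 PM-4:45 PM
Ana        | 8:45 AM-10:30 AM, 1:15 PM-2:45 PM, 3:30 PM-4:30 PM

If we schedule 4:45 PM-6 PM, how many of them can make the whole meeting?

2

Elena and Diego can make the full 16:45-18:00 slot — that's 2.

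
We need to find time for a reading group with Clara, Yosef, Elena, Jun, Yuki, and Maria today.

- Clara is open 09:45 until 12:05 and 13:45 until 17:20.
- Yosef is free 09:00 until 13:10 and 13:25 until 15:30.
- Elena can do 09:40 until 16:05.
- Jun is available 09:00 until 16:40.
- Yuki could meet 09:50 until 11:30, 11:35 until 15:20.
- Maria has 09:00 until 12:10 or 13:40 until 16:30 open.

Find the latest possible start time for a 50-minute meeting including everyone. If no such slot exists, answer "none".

Clara ∩ Yosef: 09:45-12:05, 13:45-15:30.
Clara ∩ Yosef ∩ Elena: 09:45-12:05, 13:45-15:30.
Clara ∩ Yosef ∩ Elena ∩ Jun: 09:45-12:05, 13:45-15:30.
Clara ∩ Yosef ∩ Elena ∩ Jun ∩ Yuki: 09:50-11:30, 11:35-12:05, 13:45-15:20.
Clara ∩ Yosef ∩ Elena ∩ Jun ∩ Yuki ∩ Maria: 09:50-11:30, 11:35-12:05, 13:45-15:20.
So the common availability across everyone is 09:50-11:30, 11:35-12:05, 13:45-15:20.
The last common window of at least 50 minutes is 13:45-15:20; a 50-minute meeting can start as late as 14:30 and still end by 15:20.

14:30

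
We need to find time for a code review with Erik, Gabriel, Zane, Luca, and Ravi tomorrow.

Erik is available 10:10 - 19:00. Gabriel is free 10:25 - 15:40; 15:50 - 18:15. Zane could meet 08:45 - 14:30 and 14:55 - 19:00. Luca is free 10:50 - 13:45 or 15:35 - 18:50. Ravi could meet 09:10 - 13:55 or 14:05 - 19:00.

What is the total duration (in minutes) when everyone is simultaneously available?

Erik ∩ Gabriel: 10:25-15:40, 15:50-18:15.
Erik ∩ Gabriel ∩ Zane: 10:25-14:30, 14:55-15:40, 15:50-18:15.
Erik ∩ Gabriel ∩ Zane ∩ Luca: 10:50-13:45, 15:35-15:40, 15:50-18:15.
Erik ∩ Gabriel ∩ Zane ∩ Luca ∩ Ravi: 10:50-13:45, 15:35-15:40, 15:50-18:15.
Summing the common windows: 175 + 5 + 145 = 325 minutes.

325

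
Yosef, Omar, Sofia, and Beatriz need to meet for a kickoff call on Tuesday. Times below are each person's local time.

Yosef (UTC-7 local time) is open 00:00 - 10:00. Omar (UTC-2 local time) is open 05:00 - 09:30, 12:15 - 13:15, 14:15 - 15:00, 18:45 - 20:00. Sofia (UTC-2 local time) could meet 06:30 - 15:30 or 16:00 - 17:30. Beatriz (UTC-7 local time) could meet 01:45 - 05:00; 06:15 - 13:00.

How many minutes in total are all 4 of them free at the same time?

Yosef in UTC: 07:00-17:00 (add 7h to convert from UTC-7).
Omar in UTC: 07:00-11:30, 14:15-15:15, 16:15-17:00, 20:45-22:00 (add 2h to convert from UTC-2).
Sofia in UTC: 08:30-17:30, 18:00-19:30 (add 2h to convert from UTC-2).
Beatriz in UTC: 08:45-12:00, 13:15-20:00 (add 7h to convert from UTC-7).
Yosef ∩ Omar: 07:00-11:30, 14:15-15:15, 16:15-17:00.
Yosef ∩ Omar ∩ Sofia: 08:30-11:30, 14:15-15:15, 16:15-17:00.
Yosef ∩ Omar ∩ Sofia ∩ Beatriz: 08:45-11:30, 14:15-15:15, 16:15-17:00.
Those are the intersection windows.
Summing the common windows: 165 + 60 + 45 = 270 minutes.

270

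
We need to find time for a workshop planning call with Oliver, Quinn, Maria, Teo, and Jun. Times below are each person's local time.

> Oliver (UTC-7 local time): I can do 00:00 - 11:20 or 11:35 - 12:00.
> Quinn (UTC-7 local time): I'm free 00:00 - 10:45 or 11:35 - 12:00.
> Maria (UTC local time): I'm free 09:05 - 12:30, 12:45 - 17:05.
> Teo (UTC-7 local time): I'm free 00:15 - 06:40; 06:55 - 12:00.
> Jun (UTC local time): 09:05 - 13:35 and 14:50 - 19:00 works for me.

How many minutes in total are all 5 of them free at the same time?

Oliver in UTC: 07:00-18:20, 18:35-19:00 (add 7h to convert from UTC-7).
Quinn in UTC: 07:00-17:45, 18:35-19:00 (add 7h to convert from UTC-7).
Maria in UTC: 09:05-12:30, 12:45-17:05.
Teo in UTC: 07:15-13:40, 13:55-19:00 (add 7h to convert from UTC-7).
Jun in UTC: 09:05-13:35, 14:50-19:00.
Oliver ∩ Quinn: 07:00-17:45, 18:35-19:00.
Oliver ∩ Quinn ∩ Maria: 09:05-12:30, 12:45-17:05.
Oliver ∩ Quinn ∩ Maria ∩ Teo: 09:05-12:30, 12:45-13:40, 13:55-17:05.
Oliver ∩ Quinn ∩ Maria ∩ Teo ∩ Jun: 09:05-12:30, 12:45-13:35, 14:50-17:05.
Summing the common windows: 205 + 50 + 135 = 390 minutes.

390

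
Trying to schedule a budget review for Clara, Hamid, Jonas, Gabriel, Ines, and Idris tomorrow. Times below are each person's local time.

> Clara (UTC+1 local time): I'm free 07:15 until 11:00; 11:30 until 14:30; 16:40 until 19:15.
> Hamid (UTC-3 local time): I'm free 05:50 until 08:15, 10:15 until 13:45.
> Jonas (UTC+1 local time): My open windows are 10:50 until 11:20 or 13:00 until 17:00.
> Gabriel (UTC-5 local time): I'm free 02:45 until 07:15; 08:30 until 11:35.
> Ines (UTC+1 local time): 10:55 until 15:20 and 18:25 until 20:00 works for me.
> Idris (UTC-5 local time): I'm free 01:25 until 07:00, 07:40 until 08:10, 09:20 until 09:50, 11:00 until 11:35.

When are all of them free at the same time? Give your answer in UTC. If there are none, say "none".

Clara in UTC: 06:15-10:00, 10:30-13:30, 15:40-18:15 (subtract 1h to convert from UTC+1).
Hamid in UTC: 08:50-11:15, 13:15-16:45 (add 3h to convert from UTC-3).
Jonas in UTC: 09:50-10:20, 12:00-16:00 (subtract 1h to convert from UTC+1).
Gabriel in UTC: 07:45-12:15, 13:30-16:35 (add 5h to convert from UTC-5).
Ines in UTC: 09:55-14:20, 17:25-19:00 (subtract 1h to convert from UTC+1).
Idris in UTC: 06:25-12:00, 12:40-13:10, 14:20-14:50, 16:00-16:35 (add 5h to convert from UTC-5).
Clara ∩ Hamid: 08:50-10:00, 10:30-11:15, 13:15-13:30, 15:40-16:45.
Clara ∩ Hamid ∩ Jonas: 09:50-10:00, 13:15-13:30, 15:40-16:00.
Clara ∩ Hamid ∩ Jonas ∩ Gabriel: 09:50-10:00, 15:40-16:00.
Clara ∩ Hamid ∩ Jonas ∩ Gabriel ∩ Ines: 09:55-10:00.
Clara ∩ Hamid ∩ Jonas ∩ Gabriel ∩ Ines ∩ Idris: 09:55-10:00.

09:55-10:00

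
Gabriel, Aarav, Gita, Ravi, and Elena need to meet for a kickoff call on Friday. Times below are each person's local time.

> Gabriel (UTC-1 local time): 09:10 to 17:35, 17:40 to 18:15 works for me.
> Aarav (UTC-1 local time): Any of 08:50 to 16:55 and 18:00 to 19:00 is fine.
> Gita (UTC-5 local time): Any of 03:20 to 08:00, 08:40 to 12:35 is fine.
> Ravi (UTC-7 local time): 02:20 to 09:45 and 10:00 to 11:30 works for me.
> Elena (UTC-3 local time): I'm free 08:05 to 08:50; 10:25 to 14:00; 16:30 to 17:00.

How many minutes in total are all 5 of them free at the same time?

230

Gabriel in UTC: 10:10-18:35, 18:40-19:15 (add 1h to convert from UTC-1).
Aarav in UTC: 09:50-17:55, 19:00-20:00 (add 1h to convert from UTC-1).
Gita in UTC: 08:20-13:00, 13:40-17:35 (add 5h to convert from UTC-5).
Ravi in UTC: 09:20-16:45, 17:00-18:30 (add 7h to convert from UTC-7).
Elena in UTC: 11:05-11:50, 13:25-17:00, 19:30-20:00 (add 3h to convert from UTC-3).
Gabriel ∩ Aarav: 10:10-17:55, 19:00-19:15.
Gabriel ∩ Aarav ∩ Gita: 10:10-13:00, 13:40-17:35.
Gabriel ∩ Aarav ∩ Gita ∩ Ravi: 10:10-13:00, 13:40-16:45, 17:00-17:35.
Gabriel ∩ Aarav ∩ Gita ∩ Ravi ∩ Elena: 11:05-11:50, 13:40-16:45.
Summing the common windows: 45 + 185 = 230 minutes.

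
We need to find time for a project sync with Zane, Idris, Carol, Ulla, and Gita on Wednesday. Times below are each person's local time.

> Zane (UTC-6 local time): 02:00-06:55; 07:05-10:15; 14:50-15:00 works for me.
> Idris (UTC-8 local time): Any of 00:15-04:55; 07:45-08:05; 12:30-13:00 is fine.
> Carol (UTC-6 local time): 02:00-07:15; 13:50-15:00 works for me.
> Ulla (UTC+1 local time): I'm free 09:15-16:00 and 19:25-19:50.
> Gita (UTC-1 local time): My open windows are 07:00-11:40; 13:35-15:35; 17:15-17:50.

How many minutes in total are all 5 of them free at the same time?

Zane in UTC: 08:00-12:55, 13:05-16:15, 20:50-21:00 (add 6h to convert from UTC-6).
Idris in UTC: 08:15-12:55, 15:45-16:05, 20:30-21:00 (add 8h to convert from UTC-8).
Carol in UTC: 08:00-13:15, 19:50-21:00 (add 6h to convert from UTC-6).
Ulla in UTC: 08:15-15:00, 18:25-18:50 (subtract 1h to convert from UTC+1).
Gita in UTC: 08:00-12:40, 14:35-16:35, 18:15-18:50 (add 1h to convert from UTC-1).
Zane ∩ Idris: 08:15-12:55, 15:45-16:05, 20:50-21:00.
Zane ∩ Idris ∩ Carol: 08:15-12:55, 20:50-21:00.
Zane ∩ Idris ∩ Carol ∩ Ulla: 08:15-12:55.
Zane ∩ Idris ∩ Carol ∩ Ulla ∩ Gita: 08:15-12:40.
Those are the intersection windows.
That's a single block of 265 minutes.

265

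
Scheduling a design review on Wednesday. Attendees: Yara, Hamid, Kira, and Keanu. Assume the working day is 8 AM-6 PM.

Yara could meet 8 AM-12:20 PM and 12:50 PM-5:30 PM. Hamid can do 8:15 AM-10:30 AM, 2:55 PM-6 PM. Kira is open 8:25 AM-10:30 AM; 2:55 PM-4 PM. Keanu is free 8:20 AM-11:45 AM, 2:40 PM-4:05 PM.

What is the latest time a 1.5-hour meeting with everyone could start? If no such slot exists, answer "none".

Yara ∩ Hamid: 08:15-10:30, 14:55-17:30.
Yara ∩ Hamid ∩ Kira: 08:25-10:30, 14:55-16:00.
Yara ∩ Hamid ∩ Kira ∩ Keanu: 08:25-10:30, 14:55-16:00.
The last common window of at least 90 minutes is 08:25-10:30; a 90-minute meeting can start as late as 09:00 and still end by 10:30.

09:00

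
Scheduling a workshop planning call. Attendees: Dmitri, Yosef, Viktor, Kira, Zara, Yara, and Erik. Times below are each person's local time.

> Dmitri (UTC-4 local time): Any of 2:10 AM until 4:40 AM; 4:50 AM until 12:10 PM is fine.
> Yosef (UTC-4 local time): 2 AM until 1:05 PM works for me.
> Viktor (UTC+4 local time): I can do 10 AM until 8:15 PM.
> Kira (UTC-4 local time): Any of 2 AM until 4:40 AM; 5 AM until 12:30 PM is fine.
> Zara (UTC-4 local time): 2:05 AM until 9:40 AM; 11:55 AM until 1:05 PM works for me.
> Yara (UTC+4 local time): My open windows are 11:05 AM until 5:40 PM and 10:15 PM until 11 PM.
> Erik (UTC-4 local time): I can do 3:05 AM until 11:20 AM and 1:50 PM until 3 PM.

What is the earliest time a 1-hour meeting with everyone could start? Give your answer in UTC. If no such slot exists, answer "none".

Dmitri in UTC: 06:10-08:40, 08:50-16:10 (add 4h to convert from UTC-4).
Yosef in UTC: 06:00-17:05 (add 4h to convert from UTC-4).
Viktor in UTC: 06:00-16:15 (subtract 4h to convert from UTC+4).
Kira in UTC: 06:00-08:40, 09:00-16:30 (add 4h to convert from UTC-4).
Zara in UTC: 06:05-13:40, 15:55-17:05 (add 4h to convert from UTC-4).
Yara in UTC: 07:05-13:40, 18:15-19:00 (subtract 4h to convert from UTC+4).
Erik in UTC: 07:05-15:20, 17:50-19:00 (add 4h to convert from UTC-4).
Dmitri ∩ Yosef: 06:10-08:40, 08:50-16:10.
Dmitri ∩ Yosef ∩ Viktor: 06:10-08:40, 08:50-16:10.
Dmitri ∩ Yosef ∩ Viktor ∩ Kira: 06:10-08:40, 09:00-16:10.
Dmitri ∩ Yosef ∩ Viktor ∩ Kira ∩ Zara: 06:10-08:40, 09:00-13:40, 15:55-16:10.
Dmitri ∩ Yosef ∩ Viktor ∩ Kira ∩ Zara ∩ Yara: 07:05-08:40, 09:00-13:40.
Dmitri ∩ Yosef ∩ Viktor ∩ Kira ∩ Zara ∩ Yara ∩ Erik: 07:05-08:40, 09:00-13:40.
The first common window of at least 60 minutes is 07:05-08:40, so the earliest start is 07:05.

07:05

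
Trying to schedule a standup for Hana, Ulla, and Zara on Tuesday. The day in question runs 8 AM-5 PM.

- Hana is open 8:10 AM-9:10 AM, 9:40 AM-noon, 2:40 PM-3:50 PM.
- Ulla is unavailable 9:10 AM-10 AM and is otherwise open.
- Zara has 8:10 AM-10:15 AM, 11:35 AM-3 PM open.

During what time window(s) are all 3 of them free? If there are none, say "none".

Hana free: 08:10-09:10, 09:40-12:00, 14:40-15:50.
Ulla free: 08:00-09:10, 10:00-17:00 (invert busy blocks within the working day).
Zara free: 08:10-10:15, 11:35-15:00.
Hana ∩ Ulla: 08:10-09:10, 10:00-12:00, 14:40-15:50.
Hana ∩ Ulla ∩ Zara: 08:10-09:10, 10:00-10:15, 11:35-12:00, 14:40-15:00.
Those are the intersection windows.

08:10-09:10, 10:00-10:15, 11:35-12:00, 14:40-15:00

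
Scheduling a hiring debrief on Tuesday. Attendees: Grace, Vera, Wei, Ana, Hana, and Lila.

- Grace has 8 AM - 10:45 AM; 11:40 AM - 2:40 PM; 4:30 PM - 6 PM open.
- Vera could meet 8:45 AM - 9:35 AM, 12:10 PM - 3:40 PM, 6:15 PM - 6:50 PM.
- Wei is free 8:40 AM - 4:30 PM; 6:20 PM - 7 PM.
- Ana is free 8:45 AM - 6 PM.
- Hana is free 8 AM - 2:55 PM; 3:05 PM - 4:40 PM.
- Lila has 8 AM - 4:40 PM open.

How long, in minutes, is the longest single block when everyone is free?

Grace ∩ Vera: 08:45-09:35, 12:10-14:40.
Grace ∩ Vera ∩ Wei: 08:45-09:35, 12:10-14:40.
Grace ∩ Vera ∩ Wei ∩ Ana: 08:45-09:35, 12:10-14:40.
Grace ∩ Vera ∩ Wei ∩ Ana ∩ Hana: 08:45-09:35, 12:10-14:40.
Grace ∩ Vera ∩ Wei ∩ Ana ∩ Hana ∩ Lila: 08:45-09:35, 12:10-14:40.
The longest is 12:10-14:40 at 150 minutes.

150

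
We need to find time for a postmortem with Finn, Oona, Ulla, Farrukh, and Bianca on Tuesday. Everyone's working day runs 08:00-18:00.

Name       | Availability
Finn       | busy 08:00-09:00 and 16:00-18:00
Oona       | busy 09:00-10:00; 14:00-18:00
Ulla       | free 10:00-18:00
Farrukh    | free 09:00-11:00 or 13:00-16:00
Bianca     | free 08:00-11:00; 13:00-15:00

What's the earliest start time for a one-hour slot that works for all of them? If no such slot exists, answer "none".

10:00

Finn free: 09:00-16:00 (invert busy blocks within the working day).
Oona free: 08:00-09:00, 10:00-14:00 (invert busy blocks within the working day).
Ulla free: 10:00-18:00.
Farrukh free: 09:00-11:00, 13:00-16:00.
Bianca free: 08:00-11:00, 13:00-15:00.
Finn ∩ Oona: 10:00-14:00.
Finn ∩ Oona ∩ Ulla: 10:00-14:00.
Finn ∩ Oona ∩ Ulla ∩ Farrukh: 10:00-11:00, 13:00-14:00.
Finn ∩ Oona ∩ Ulla ∩ Farrukh ∩ Bianca: 10:00-11:00, 13:00-14:00.
The first common window of at least 60 minutes is 10:00-11:00, so the earliest start is 10:00.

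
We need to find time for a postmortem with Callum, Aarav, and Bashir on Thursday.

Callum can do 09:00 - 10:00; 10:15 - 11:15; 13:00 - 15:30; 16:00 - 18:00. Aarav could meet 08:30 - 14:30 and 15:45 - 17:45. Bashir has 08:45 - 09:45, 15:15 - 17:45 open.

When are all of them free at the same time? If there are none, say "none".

09:00-09:45, 16:00-17:45

Callum ∩ Aarav: 09:00-10:00, 10:15-11:15, 13:00-14:30, 16:00-17:45.
Callum ∩ Aarav ∩ Bashir: 09:00-09:45, 16:00-17:45.
So the common availability across everyone is 09:00-09:45, 16:00-17:45.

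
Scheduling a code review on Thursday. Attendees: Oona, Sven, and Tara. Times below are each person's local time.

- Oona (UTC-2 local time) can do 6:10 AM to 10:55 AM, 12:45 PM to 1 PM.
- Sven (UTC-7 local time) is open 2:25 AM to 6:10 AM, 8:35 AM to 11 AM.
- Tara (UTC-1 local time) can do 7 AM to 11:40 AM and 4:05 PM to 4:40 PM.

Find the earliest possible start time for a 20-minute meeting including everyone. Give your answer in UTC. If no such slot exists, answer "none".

09:25

Oona in UTC: 08:10-12:55, 14:45-15:00 (add 2h to convert from UTC-2).
Sven in UTC: 09:25-13:10, 15:35-18:00 (add 7h to convert from UTC-7).
Tara in UTC: 08:00-12:40, 17:05-17:40 (add 1h to convert from UTC-1).
Oona ∩ Sven: 09:25-12:55.
Oona ∩ Sven ∩ Tara: 09:25-12:40.
Those are the intersection windows.
The first common window of at least 20 minutes is 09:25-12:40, so the earliest start is 09:25.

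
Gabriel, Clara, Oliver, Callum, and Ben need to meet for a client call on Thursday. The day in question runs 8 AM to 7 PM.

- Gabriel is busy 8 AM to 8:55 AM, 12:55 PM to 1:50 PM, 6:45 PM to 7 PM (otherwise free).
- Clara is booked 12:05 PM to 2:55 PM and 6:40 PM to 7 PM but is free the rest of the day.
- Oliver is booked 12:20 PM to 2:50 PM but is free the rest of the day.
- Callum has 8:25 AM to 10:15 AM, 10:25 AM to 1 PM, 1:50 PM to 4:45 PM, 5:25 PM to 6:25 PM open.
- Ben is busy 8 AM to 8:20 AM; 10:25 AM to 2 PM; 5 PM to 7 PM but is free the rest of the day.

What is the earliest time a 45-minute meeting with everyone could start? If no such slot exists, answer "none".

08:55

Gabriel free: 08:55-12:55, 13:50-18:45 (invert busy blocks within the working day).
Clara free: 08:00-12:05, 14:55-18:40 (invert busy blocks within the working day).
Oliver free: 08:00-12:20, 14:50-19:00 (invert busy blocks within the working day).
Callum free: 08:25-10:15, 10:25-13:00, 13:50-16:45, 17:25-18:25.
Ben free: 08:20-10:25, 14:00-17:00 (invert busy blocks within the working day).
Gabriel ∩ Clara: 08:55-12:05, 14:55-18:40.
Gabriel ∩ Clara ∩ Oliver: 08:55-12:05, 14:55-18:40.
Gabriel ∩ Clara ∩ Oliver ∩ Callum: 08:55-10:15, 10:25-12:05, 14:55-16:45, 17:25-18:25.
Gabriel ∩ Clara ∩ Oliver ∩ Callum ∩ Ben: 08:55-10:15, 14:55-16:45.
The first common window of at least 45 minutes is 08:55-10:15, so the earliest start is 08:55.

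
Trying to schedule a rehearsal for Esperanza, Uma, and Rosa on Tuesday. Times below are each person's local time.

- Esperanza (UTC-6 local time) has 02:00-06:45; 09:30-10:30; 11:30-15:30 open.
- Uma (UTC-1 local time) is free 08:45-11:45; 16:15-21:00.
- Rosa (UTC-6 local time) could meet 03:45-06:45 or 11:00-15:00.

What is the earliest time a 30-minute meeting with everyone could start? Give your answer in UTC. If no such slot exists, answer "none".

09:45

Esperanza in UTC: 08:00-12:45, 15:30-16:30, 17:30-21:30 (add 6h to convert from UTC-6).
Uma in UTC: 09:45-12:45, 17:15-22:00 (add 1h to convert from UTC-1).
Rosa in UTC: 09:45-12:45, 17:00-21:00 (add 6h to convert from UTC-6).
Esperanza ∩ Uma: 09:45-12:45, 17:30-21:30.
Esperanza ∩ Uma ∩ Rosa: 09:45-12:45, 17:30-21:00.
Those are the intersection windows.
The first common window of at least 30 minutes is 09:45-12:45, so the earliest start is 09:45.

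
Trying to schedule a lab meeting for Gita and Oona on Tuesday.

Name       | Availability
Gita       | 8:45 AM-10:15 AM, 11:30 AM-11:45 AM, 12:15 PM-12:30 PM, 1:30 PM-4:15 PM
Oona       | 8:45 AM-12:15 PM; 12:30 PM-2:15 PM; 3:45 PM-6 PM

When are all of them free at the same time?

08:45-10:15, 11:30-11:45, 13:30-14:15, 15:45-16:15

Gita ∩ Oona: 08:45-10:15, 11:30-11:45, 13:30-14:15, 15:45-16:15.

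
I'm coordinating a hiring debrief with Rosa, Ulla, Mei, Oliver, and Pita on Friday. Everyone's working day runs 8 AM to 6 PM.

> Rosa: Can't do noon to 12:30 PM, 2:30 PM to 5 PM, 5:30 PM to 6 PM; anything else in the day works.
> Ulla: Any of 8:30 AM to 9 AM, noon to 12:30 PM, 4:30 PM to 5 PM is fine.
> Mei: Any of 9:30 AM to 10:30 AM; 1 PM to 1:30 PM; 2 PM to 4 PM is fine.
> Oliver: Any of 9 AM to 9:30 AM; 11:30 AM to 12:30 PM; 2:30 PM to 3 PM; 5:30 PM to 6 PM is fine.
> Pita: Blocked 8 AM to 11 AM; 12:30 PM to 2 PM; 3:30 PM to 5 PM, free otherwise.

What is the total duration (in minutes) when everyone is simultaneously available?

Rosa free: 08:00-12:00, 12:30-14:30, 17:00-17:30 (invert busy blocks within the working day).
Ulla free: 08:30-09:00, 12:00-12:30, 16:30-17:00.
Mei free: 09:30-10:30, 13:00-13:30, 14:00-16:00.
Oliver free: 09:00-09:30, 11:30-12:30, 14:30-15:00, 17:30-18:00.
Pita free: 11:00-12:30, 14:00-15:30, 17:00-18:00 (invert busy blocks within the working day).
Rosa ∩ Ulla: 08:30-09:00.
Rosa ∩ Ulla ∩ Mei: ∅.
Rosa ∩ Ulla ∩ Mei ∩ Oliver: ∅.
Rosa ∩ Ulla ∩ Mei ∩ Oliver ∩ Pita: ∅.
There is no time when everyone is free.
There is no common window, so the total is 0 minutes.

0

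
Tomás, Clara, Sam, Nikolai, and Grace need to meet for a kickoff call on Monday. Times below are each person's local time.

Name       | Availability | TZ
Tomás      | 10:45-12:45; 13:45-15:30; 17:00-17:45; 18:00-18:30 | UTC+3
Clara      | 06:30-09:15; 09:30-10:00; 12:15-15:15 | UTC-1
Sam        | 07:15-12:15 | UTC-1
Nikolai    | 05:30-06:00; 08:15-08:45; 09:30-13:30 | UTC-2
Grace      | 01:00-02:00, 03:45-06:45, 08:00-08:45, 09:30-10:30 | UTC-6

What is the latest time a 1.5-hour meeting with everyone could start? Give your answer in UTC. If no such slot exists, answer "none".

Tomás in UTC: 07:45-09:45, 10:45-12:30, 14:00-14:45, 15:00-15:30 (subtract 3h to convert from UTC+3).
Clara in UTC: 07:30-10:15, 10:30-11:00, 13:15-16:15 (add 1h to convert from UTC-1).
Sam in UTC: 08:15-13:15 (add 1h to convert from UTC-1).
Nikolai in UTC: 07:30-08:00, 10:15-10:45, 11:30-15:30 (add 2h to convert from UTC-2).
Grace in UTC: 07:00-08:00, 09:45-12:45, 14:00-14:45, 15:30-16:30 (add 6h to convert from UTC-6).
Tomás ∩ Clara: 07:45-09:45, 10:45-11:00, 14:00-14:45, 15:00-15:30.
Tomás ∩ Clara ∩ Sam: 08:15-09:45, 10:45-11:00.
Tomás ∩ Clara ∩ Sam ∩ Nikolai: ∅.
Tomás ∩ Clara ∩ Sam ∩ Nikolai ∩ Grace: ∅.
There is no time when everyone is free.
No common window is at least 90 minutes long.

none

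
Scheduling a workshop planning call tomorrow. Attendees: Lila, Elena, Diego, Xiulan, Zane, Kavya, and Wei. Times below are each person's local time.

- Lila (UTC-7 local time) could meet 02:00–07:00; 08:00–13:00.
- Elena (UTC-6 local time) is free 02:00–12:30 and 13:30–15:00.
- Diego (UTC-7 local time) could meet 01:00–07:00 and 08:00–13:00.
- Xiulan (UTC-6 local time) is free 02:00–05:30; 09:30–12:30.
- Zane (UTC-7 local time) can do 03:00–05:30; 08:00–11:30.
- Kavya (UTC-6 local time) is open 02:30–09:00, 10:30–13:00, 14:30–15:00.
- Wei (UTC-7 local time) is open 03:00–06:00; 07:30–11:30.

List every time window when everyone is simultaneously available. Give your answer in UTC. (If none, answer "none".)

Lila in UTC: 09:00-14:00, 15:00-20:00 (add 7h to convert from UTC-7).
Elena in UTC: 08:00-18:30, 19:30-21:00 (add 6h to convert from UTC-6).
Diego in UTC: 08:00-14:00, 15:00-20:00 (add 7h to convert from UTC-7).
Xiulan in UTC: 08:00-11:30, 15:30-18:30 (add 6h to convert from UTC-6).
Zane in UTC: 10:00-12:30, 15:00-18:30 (add 7h to convert from UTC-7).
Kavya in UTC: 08:30-15:00, 16:30-19:00, 20:30-21:00 (add 6h to convert from UTC-6).
Wei in UTC: 10:00-13:00, 14:30-18:30 (add 7h to convert from UTC-7).
Lila ∩ Elena: 09:00-14:00, 15:00-18:30, 19:30-20:00.
Lila ∩ Elena ∩ Diego: 09:00-14:00, 15:00-18:30, 19:30-20:00.
Lila ∩ Elena ∩ Diego ∩ Xiulan: 09:00-11:30, 15:30-18:30.
Lila ∩ Elena ∩ Diego ∩ Xiulan ∩ Zane: 10:00-11:30, 15:30-18:30.
Lila ∩ Elena ∩ Diego ∩ Xiulan ∩ Zane ∩ Kavya: 10:00-11:30, 16:30-18:30.
Lila ∩ Elena ∩ Diego ∩ Xiulan ∩ Zane ∩ Kavya ∩ Wei: 10:00-11:30, 16:30-18:30.

10:00-11:30, 16:30-18:30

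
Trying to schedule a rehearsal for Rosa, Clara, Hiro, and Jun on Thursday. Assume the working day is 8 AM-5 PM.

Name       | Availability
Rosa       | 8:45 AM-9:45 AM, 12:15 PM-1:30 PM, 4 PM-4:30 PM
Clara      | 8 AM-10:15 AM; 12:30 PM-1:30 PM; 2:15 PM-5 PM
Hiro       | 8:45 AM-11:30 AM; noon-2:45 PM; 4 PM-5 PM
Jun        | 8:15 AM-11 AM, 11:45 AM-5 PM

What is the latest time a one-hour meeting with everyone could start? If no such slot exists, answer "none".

Rosa ∩ Clara: 08:45-09:45, 12:30-13:30, 16:00-16:30.
Rosa ∩ Clara ∩ Hiro: 08:45-09:45, 12:30-13:30, 16:00-16:30.
Rosa ∩ Clara ∩ Hiro ∩ Jun: 08:45-09:45, 12:30-13:30, 16:00-16:30.
The last common window of at least 60 minutes is 12:30-13:30; a 60-minute meeting can start as late as 12:30 and still end by 13:30.

12:30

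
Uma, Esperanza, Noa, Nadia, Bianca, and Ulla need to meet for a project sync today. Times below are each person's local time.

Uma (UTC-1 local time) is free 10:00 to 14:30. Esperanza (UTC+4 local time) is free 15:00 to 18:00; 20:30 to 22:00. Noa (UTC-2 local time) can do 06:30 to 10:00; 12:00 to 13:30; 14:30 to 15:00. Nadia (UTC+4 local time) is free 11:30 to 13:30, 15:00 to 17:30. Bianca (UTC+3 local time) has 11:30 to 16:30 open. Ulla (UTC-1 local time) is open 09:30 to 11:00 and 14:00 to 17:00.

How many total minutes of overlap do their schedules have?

60

Uma in UTC: 11:00-15:30 (add 1h to convert from UTC-1).
Esperanza in UTC: 11:00-14:00, 16:30-18:00 (subtract 4h to convert from UTC+4).
Noa in UTC: 08:30-12:00, 14:00-15:30, 16:30-17:00 (add 2h to convert from UTC-2).
Nadia in UTC: 07:30-09:30, 11:00-13:30 (subtract 4h to convert from UTC+4).
Bianca in UTC: 08:30-13:30 (subtract 3h to convert from UTC+3).
Ulla in UTC: 10:30-12:00, 15:00-18:00 (add 1h to convert from UTC-1).
Uma ∩ Esperanza: 11:00-14:00.
Uma ∩ Esperanza ∩ Noa: 11:00-12:00.
Uma ∩ Esperanza ∩ Noa ∩ Nadia: 11:00-12:00.
Uma ∩ Esperanza ∩ Noa ∩ Nadia ∩ Bianca: 11:00-12:00.
Uma ∩ Esperanza ∩ Noa ∩ Nadia ∩ Bianca ∩ Ulla: 11:00-12:00.
Those are the intersection windows.
That's a single block of 60 minutes.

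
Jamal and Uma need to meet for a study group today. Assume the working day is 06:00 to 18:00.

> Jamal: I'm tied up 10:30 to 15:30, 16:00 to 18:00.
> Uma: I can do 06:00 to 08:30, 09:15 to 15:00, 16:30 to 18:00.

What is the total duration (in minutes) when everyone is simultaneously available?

225

Jamal free: 06:00-10:30, 15:30-16:00 (invert busy blocks within the working day).
Uma free: 06:00-08:30, 09:15-15:00, 16:30-18:00.
Jamal ∩ Uma: 06:00-08:30, 09:15-10:30.
Summing the common windows: 150 + 75 = 225 minutes.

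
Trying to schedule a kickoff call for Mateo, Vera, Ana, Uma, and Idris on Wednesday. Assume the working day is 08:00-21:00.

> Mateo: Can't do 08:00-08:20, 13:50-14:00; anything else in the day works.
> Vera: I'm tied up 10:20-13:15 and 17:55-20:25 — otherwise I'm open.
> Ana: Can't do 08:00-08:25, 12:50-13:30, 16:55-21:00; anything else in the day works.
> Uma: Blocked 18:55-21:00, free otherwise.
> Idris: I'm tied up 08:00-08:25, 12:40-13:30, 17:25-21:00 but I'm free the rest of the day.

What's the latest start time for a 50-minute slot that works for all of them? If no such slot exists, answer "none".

Mateo free: 08:20-13:50, 14:00-21:00 (invert busy blocks within the working day).
Vera free: 08:00-10:20, 13:15-17:55, 20:25-21:00 (invert busy blocks within the working day).
Ana free: 08:25-12:50, 13:30-16:55 (invert busy blocks within the working day).
Uma free: 08:00-18:55 (invert busy blocks within the working day).
Idris free: 08:25-12:40, 13:30-17:25 (invert busy blocks within the working day).
Mateo ∩ Vera: 08:20-10:20, 13:15-13:50, 14:00-17:55, 20:25-21:00.
Mateo ∩ Vera ∩ Ana: 08:25-10:20, 13:30-13:50, 14:00-16:55.
Mateo ∩ Vera ∩ Ana ∩ Uma: 08:25-10:20, 13:30-13:50, 14:00-16:55.
Mateo ∩ Vera ∩ Ana ∩ Uma ∩ Idris: 08:25-10:20, 13:30-13:50, 14:00-16:55.
So the common availability across everyone is 08:25-10:20, 13:30-13:50, 14:00-16:55.
The last common window of at least 50 minutes is 14:00-16:55; a 50-minute meeting can start as late as 16:05 and still end by 16:55.

16:05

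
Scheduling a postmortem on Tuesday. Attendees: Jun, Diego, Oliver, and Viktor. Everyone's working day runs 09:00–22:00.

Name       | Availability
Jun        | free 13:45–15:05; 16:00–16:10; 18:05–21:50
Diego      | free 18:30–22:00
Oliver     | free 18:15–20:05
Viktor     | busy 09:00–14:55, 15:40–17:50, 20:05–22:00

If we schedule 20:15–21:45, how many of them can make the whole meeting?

2

Jun free: 13:45-15:05, 16:00-16:10, 18:05-21:50.
Diego free: 18:30-22:00.
Oliver free: 18:15-20:05.
Viktor free: 14:55-15:40, 17:50-20:05 (invert busy blocks within the working day).
Jun and Diego can make the full 20:15-21:45 slot — that's 2.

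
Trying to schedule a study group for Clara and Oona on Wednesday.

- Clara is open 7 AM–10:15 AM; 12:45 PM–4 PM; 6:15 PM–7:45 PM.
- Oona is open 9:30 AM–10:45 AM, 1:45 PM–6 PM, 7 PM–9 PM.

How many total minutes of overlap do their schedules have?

Clara ∩ Oona: 09:30-10:15, 13:45-16:00, 19:00-19:45.
So the common availability across everyone is 09:30-10:15, 13:45-16:00, 19:00-19:45.
Summing the common windows: 45 + 135 + 45 = 225 minutes.

225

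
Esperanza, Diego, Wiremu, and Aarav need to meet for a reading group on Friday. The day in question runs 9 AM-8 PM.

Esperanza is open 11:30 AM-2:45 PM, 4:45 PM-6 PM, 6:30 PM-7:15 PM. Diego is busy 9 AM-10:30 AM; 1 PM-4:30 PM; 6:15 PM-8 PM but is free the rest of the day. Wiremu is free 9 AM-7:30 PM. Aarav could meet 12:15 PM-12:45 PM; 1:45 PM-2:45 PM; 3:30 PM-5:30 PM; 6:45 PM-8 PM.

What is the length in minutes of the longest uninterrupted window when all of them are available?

Esperanza free: 11:30-14:45, 16:45-18:00, 18:30-19:15.
Diego free: 10:30-13:00, 16:30-18:15 (invert busy blocks within the working day).
Wiremu free: 09:00-19:30.
Aarav free: 12:15-12:45, 13:45-14:45, 15:30-17:30, 18:45-20:00.
Esperanza ∩ Diego: 11:30-13:00, 16:45-18:00.
Esperanza ∩ Diego ∩ Wiremu: 11:30-13:00, 16:45-18:00.
Esperanza ∩ Diego ∩ Wiremu ∩ Aarav: 12:15-12:45, 16:45-17:30.
The longest is 16:45-17:30 at 45 minutes.

45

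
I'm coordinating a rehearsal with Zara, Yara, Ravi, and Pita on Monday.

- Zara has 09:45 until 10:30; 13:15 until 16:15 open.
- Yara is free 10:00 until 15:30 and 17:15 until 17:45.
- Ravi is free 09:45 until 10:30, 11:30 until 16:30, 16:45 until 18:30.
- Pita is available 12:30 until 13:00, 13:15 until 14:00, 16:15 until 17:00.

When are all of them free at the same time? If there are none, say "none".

Zara ∩ Yara: 10:00-10:30, 13:15-15:30.
Zara ∩ Yara ∩ Ravi: 10:00-10:30, 13:15-15:30.
Zara ∩ Yara ∩ Ravi ∩ Pita: 13:15-14:00.

13:15-14:00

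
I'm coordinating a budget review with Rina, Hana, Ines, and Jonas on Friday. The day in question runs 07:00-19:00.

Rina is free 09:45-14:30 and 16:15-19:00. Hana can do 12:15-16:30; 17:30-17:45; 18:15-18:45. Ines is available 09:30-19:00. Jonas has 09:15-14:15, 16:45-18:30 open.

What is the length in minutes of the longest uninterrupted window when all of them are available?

Rina ∩ Hana: 12:15-14:30, 16:15-16:30, 17:30-17:45, 18:15-18:45.
Rina ∩ Hana ∩ Ines: 12:15-14:30, 16:15-16:30, 17:30-17:45, 18:15-18:45.
Rina ∩ Hana ∩ Ines ∩ Jonas: 12:15-14:15, 17:30-17:45, 18:15-18:30.
The longest is 12:15-14:15 at 120 minutes.

120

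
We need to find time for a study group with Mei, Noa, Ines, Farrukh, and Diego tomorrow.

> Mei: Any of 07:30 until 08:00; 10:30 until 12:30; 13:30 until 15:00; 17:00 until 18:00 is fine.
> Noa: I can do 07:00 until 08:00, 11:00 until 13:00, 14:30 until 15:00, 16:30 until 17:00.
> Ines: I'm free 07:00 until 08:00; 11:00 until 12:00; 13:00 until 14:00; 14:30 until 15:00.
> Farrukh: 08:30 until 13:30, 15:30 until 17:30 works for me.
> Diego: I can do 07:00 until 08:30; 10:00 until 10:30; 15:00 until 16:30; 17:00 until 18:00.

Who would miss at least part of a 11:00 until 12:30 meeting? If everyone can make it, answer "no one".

Mei: free for 11:00-12:30. Noa: free for 11:00-12:30. Ines: not fully free for 11:00-12:30. Farrukh: free for 11:00-12:30. Diego: not fully free for 11:00-12:30.

Diego, Ines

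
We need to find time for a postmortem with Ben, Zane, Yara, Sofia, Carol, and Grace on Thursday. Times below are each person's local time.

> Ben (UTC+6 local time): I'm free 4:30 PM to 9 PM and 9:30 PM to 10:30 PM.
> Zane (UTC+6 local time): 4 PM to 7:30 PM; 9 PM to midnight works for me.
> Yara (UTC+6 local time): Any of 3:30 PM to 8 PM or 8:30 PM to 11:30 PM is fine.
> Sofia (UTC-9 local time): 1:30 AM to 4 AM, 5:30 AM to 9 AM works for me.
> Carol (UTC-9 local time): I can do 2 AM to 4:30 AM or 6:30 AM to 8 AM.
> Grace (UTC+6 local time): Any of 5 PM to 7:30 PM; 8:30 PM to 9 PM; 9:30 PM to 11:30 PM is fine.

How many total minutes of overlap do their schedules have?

180

Ben in UTC: 10:30-15:00, 15:30-16:30 (subtract 6h to convert from UTC+6).
Zane in UTC: 10:00-13:30, 15:00-18:00 (subtract 6h to convert from UTC+6).
Yara in UTC: 09:30-14:00, 14:30-17:30 (subtract 6h to convert from UTC+6).
Sofia in UTC: 10:30-13:00, 14:30-18:00 (add 9h to convert from UTC-9).
Carol in UTC: 11:00-13:30, 15:30-17:00 (add 9h to convert from UTC-9).
Grace in UTC: 11:00-13:30, 14:30-15:00, 15:30-17:30 (subtract 6h to convert from UTC+6).
Ben ∩ Zane: 10:30-13:30, 15:30-16:30.
Ben ∩ Zane ∩ Yara: 10:30-13:30, 15:30-16:30.
Ben ∩ Zane ∩ Yara ∩ Sofia: 10:30-13:00, 15:30-16:30.
Ben ∩ Zane ∩ Yara ∩ Sofia ∩ Carol: 11:00-13:00, 15:30-16:30.
Ben ∩ Zane ∩ Yara ∩ Sofia ∩ Carol ∩ Grace: 11:00-13:00, 15:30-16:30.
Those are the intersection windows.
Summing the common windows: 120 + 60 = 180 minutes.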